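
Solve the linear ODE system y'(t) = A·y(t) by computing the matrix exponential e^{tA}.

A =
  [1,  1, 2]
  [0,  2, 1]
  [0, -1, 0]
e^{tA} =
  [exp(t), -t^2*exp(t)/2 + t*exp(t), -t^2*exp(t)/2 + 2*t*exp(t)]
  [0, t*exp(t) + exp(t), t*exp(t)]
  [0, -t*exp(t), -t*exp(t) + exp(t)]

Strategy: write A = P · J · P⁻¹ where J is a Jordan canonical form, so e^{tA} = P · e^{tJ} · P⁻¹, and e^{tJ} can be computed block-by-block.

A has Jordan form
J =
  [1, 1, 0]
  [0, 1, 1]
  [0, 0, 1]
(up to reordering of blocks).

Per-block formulas:
  For a 3×3 Jordan block J_3(1): exp(t · J_3(1)) = e^(1t)·(I + t·N + (t^2/2)·N^2), where N is the 3×3 nilpotent shift.

After assembling e^{tJ} and conjugating by P, we get:

e^{tA} =
  [exp(t), -t^2*exp(t)/2 + t*exp(t), -t^2*exp(t)/2 + 2*t*exp(t)]
  [0, t*exp(t) + exp(t), t*exp(t)]
  [0, -t*exp(t), -t*exp(t) + exp(t)]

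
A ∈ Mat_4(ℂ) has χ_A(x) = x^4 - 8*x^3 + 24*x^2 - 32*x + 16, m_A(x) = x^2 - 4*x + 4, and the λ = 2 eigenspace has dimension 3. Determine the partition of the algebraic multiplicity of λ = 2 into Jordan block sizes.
Block sizes for λ = 2: [2, 1, 1]

Step 1 — from the characteristic polynomial, algebraic multiplicity of λ = 2 is 4. From dim ker(A − (2)·I) = 3, there are exactly 3 Jordan blocks for λ = 2.
Step 2 — from the minimal polynomial, the factor (x − 2)^2 tells us the largest block for λ = 2 has size 2.
Step 3 — with total size 4, 3 blocks, and largest block 2, the block sizes (in nonincreasing order) are [2, 1, 1].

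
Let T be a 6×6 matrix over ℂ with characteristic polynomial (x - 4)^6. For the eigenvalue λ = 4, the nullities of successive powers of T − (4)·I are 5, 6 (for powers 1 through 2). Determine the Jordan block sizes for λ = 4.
Block sizes for λ = 4: [2, 1, 1, 1, 1]

From the dimensions of kernels of powers, the number of Jordan blocks of size at least j is d_j − d_{j−1} where d_j = dim ker(N^j) (with d_0 = 0). Computing the differences gives [5, 1].
The number of blocks of size exactly k is (#blocks of size ≥ k) − (#blocks of size ≥ k + 1), so the partition is: 4 block(s) of size 1, 1 block(s) of size 2.
In nonincreasing order the block sizes are [2, 1, 1, 1, 1].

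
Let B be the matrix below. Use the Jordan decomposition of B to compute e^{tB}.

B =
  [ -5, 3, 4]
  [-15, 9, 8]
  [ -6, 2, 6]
e^{tB} =
  [-3*t*exp(4*t) - 2*exp(4*t) + 3*exp(2*t), t*exp(4*t) + exp(4*t) - exp(2*t), 2*t*exp(4*t) + exp(4*t) - exp(2*t)]
  [-9*t*exp(4*t) - 3*exp(4*t) + 3*exp(2*t), 3*t*exp(4*t) + 2*exp(4*t) - exp(2*t), 6*t*exp(4*t) + exp(4*t) - exp(2*t)]
  [-3*exp(4*t) + 3*exp(2*t), exp(4*t) - exp(2*t), 2*exp(4*t) - exp(2*t)]

Strategy: write B = P · J · P⁻¹ where J is a Jordan canonical form, so e^{tB} = P · e^{tJ} · P⁻¹, and e^{tJ} can be computed block-by-block.

B has Jordan form
J =
  [2, 0, 0]
  [0, 4, 1]
  [0, 0, 4]
(up to reordering of blocks).

Per-block formulas:
  For a 2×2 Jordan block J_2(4): exp(t · J_2(4)) = e^(4t)·(I + t·N), where N is the 2×2 nilpotent shift.
  For a 1×1 block at λ = 2: exp(t · [2]) = [e^(2t)].

After assembling e^{tJ} and conjugating by P, we get:

e^{tB} =
  [-3*t*exp(4*t) - 2*exp(4*t) + 3*exp(2*t), t*exp(4*t) + exp(4*t) - exp(2*t), 2*t*exp(4*t) + exp(4*t) - exp(2*t)]
  [-9*t*exp(4*t) - 3*exp(4*t) + 3*exp(2*t), 3*t*exp(4*t) + 2*exp(4*t) - exp(2*t), 6*t*exp(4*t) + exp(4*t) - exp(2*t)]
  [-3*exp(4*t) + 3*exp(2*t), exp(4*t) - exp(2*t), 2*exp(4*t) - exp(2*t)]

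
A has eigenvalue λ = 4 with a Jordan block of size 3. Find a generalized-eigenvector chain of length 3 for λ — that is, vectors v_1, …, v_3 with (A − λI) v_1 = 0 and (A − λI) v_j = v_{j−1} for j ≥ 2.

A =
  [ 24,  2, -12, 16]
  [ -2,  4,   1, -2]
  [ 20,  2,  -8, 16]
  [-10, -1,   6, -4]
A Jordan chain for λ = 4 of length 3:
v_1 = (-4, 0, -4, 2)ᵀ
v_2 = (20, -2, 20, -10)ᵀ
v_3 = (1, 0, 0, 0)ᵀ

Let N = A − (4)·I. We want v_3 with N^3 v_3 = 0 but N^2 v_3 ≠ 0; then v_{j-1} := N · v_j for j = 3, …, 2.

Pick v_3 = (1, 0, 0, 0)ᵀ.
Then v_2 = N · v_3 = (20, -2, 20, -10)ᵀ.
Then v_1 = N · v_2 = (-4, 0, -4, 2)ᵀ.

Sanity check: (A − (4)·I) v_1 = (0, 0, 0, 0)ᵀ = 0. ✓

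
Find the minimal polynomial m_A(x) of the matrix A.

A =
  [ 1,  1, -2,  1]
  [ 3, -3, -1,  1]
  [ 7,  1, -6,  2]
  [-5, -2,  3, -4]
x^2 + 6*x + 9

The characteristic polynomial is χ_A(x) = (x + 3)^4, so the eigenvalues are known. The minimal polynomial is
  m_A(x) = Π_λ (x − λ)^{k_λ}
where k_λ is the size of the *largest* Jordan block for λ (equivalently, the smallest k with (A − λI)^k v = 0 for every generalised eigenvector v of λ).

  λ = -3: largest Jordan block has size 2, contributing (x + 3)^2

So m_A(x) = (x + 3)^2 = x^2 + 6*x + 9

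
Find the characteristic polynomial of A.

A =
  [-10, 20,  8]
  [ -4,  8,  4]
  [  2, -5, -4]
x^3 + 6*x^2 + 12*x + 8

Expanding det(x·I − A) (e.g. by cofactor expansion or by noting that A is similar to its Jordan form J, which has the same characteristic polynomial as A) gives
  χ_A(x) = x^3 + 6*x^2 + 12*x + 8
which factors as (x + 2)^3. The eigenvalues (with algebraic multiplicities) are λ = -2 with multiplicity 3.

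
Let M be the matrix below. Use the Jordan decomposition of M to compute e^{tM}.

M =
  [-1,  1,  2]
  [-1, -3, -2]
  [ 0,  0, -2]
e^{tM} =
  [t*exp(-2*t) + exp(-2*t), t*exp(-2*t), 2*t*exp(-2*t)]
  [-t*exp(-2*t), -t*exp(-2*t) + exp(-2*t), -2*t*exp(-2*t)]
  [0, 0, exp(-2*t)]

Strategy: write M = P · J · P⁻¹ where J is a Jordan canonical form, so e^{tM} = P · e^{tJ} · P⁻¹, and e^{tJ} can be computed block-by-block.

M has Jordan form
J =
  [-2,  1,  0]
  [ 0, -2,  0]
  [ 0,  0, -2]
(up to reordering of blocks).

Per-block formulas:
  For a 2×2 Jordan block J_2(-2): exp(t · J_2(-2)) = e^(-2t)·(I + t·N), where N is the 2×2 nilpotent shift.
  For a 1×1 block at λ = -2: exp(t · [-2]) = [e^(-2t)].

After assembling e^{tJ} and conjugating by P, we get:

e^{tM} =
  [t*exp(-2*t) + exp(-2*t), t*exp(-2*t), 2*t*exp(-2*t)]
  [-t*exp(-2*t), -t*exp(-2*t) + exp(-2*t), -2*t*exp(-2*t)]
  [0, 0, exp(-2*t)]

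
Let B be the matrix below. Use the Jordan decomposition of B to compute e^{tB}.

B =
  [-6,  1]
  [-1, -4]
e^{tB} =
  [-t*exp(-5*t) + exp(-5*t), t*exp(-5*t)]
  [-t*exp(-5*t), t*exp(-5*t) + exp(-5*t)]

Strategy: write B = P · J · P⁻¹ where J is a Jordan canonical form, so e^{tB} = P · e^{tJ} · P⁻¹, and e^{tJ} can be computed block-by-block.

B has Jordan form
J =
  [-5,  1]
  [ 0, -5]
(up to reordering of blocks).

Per-block formulas:
  For a 2×2 Jordan block J_2(-5): exp(t · J_2(-5)) = e^(-5t)·(I + t·N), where N is the 2×2 nilpotent shift.

After assembling e^{tJ} and conjugating by P, we get:

e^{tB} =
  [-t*exp(-5*t) + exp(-5*t), t*exp(-5*t)]
  [-t*exp(-5*t), t*exp(-5*t) + exp(-5*t)]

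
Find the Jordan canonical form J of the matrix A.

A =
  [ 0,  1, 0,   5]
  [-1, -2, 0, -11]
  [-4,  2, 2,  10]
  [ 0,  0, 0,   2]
J_2(-1) ⊕ J_1(2) ⊕ J_1(2)

The characteristic polynomial is
  det(x·I − A) = x^4 - 2*x^3 - 3*x^2 + 4*x + 4 = (x - 2)^2*(x + 1)^2

Eigenvalues and multiplicities (the geometric multiplicity of λ is n − rank(A − λI), which equals the number of Jordan blocks for λ):
  λ = -1: algebraic multiplicity = 2, geometric multiplicity = 1
  λ = 2: algebraic multiplicity = 2, geometric multiplicity = 2

Determining the block sizes for each eigenvalue:
  λ = -1: one block (gm = 1), so the single block has size am = 2 → block sizes [2]
  λ = 2: gm = am = 2, so every block has size 1 → block sizes [1, 1]

Assembling the blocks gives a Jordan form
J =
  [-1,  1, 0, 0]
  [ 0, -1, 0, 0]
  [ 0,  0, 2, 0]
  [ 0,  0, 0, 2]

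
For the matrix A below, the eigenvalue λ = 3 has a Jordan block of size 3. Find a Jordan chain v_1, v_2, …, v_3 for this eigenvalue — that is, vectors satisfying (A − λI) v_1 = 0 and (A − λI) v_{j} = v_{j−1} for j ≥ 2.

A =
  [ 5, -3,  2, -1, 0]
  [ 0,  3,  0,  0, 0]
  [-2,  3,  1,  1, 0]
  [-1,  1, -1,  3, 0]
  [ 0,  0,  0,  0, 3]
A Jordan chain for λ = 3 of length 3:
v_1 = (1, 0, -1, 0, 0)ᵀ
v_2 = (2, 0, -2, -1, 0)ᵀ
v_3 = (1, 0, 0, 0, 0)ᵀ

Let N = A − (3)·I. We want v_3 with N^3 v_3 = 0 but N^2 v_3 ≠ 0; then v_{j-1} := N · v_j for j = 3, …, 2.

Pick v_3 = (1, 0, 0, 0, 0)ᵀ.
Then v_2 = N · v_3 = (2, 0, -2, -1, 0)ᵀ.
Then v_1 = N · v_2 = (1, 0, -1, 0, 0)ᵀ.

Sanity check: (A − (3)·I) v_1 = (0, 0, 0, 0, 0)ᵀ = 0. ✓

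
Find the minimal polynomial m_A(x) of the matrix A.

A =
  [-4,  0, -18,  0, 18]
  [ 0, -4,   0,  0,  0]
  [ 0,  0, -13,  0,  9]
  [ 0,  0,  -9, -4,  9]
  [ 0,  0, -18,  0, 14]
x^2 - x - 20

The characteristic polynomial is χ_A(x) = (x - 5)*(x + 4)^4, so the eigenvalues are known. The minimal polynomial is
  m_A(x) = Π_λ (x − λ)^{k_λ}
where k_λ is the size of the *largest* Jordan block for λ (equivalently, the smallest k with (A − λI)^k v = 0 for every generalised eigenvector v of λ).

  λ = -4: largest Jordan block has size 1, contributing (x + 4)
  λ = 5: largest Jordan block has size 1, contributing (x − 5)

So m_A(x) = (x - 5)*(x + 4) = x^2 - x - 20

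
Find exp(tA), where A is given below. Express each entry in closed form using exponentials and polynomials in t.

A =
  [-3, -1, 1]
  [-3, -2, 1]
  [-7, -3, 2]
e^{tA} =
  [-2*t*exp(-t) + exp(-t), -t*exp(-t), t*exp(-t)]
  [t^2*exp(-t) - 3*t*exp(-t), t^2*exp(-t)/2 - t*exp(-t) + exp(-t), -t^2*exp(-t)/2 + t*exp(-t)]
  [t^2*exp(-t) - 7*t*exp(-t), t^2*exp(-t)/2 - 3*t*exp(-t), -t^2*exp(-t)/2 + 3*t*exp(-t) + exp(-t)]

Strategy: write A = P · J · P⁻¹ where J is a Jordan canonical form, so e^{tA} = P · e^{tJ} · P⁻¹, and e^{tJ} can be computed block-by-block.

A has Jordan form
J =
  [-1,  1,  0]
  [ 0, -1,  1]
  [ 0,  0, -1]
(up to reordering of blocks).

Per-block formulas:
  For a 3×3 Jordan block J_3(-1): exp(t · J_3(-1)) = e^(-1t)·(I + t·N + (t^2/2)·N^2), where N is the 3×3 nilpotent shift.

After assembling e^{tJ} and conjugating by P, we get:

e^{tA} =
  [-2*t*exp(-t) + exp(-t), -t*exp(-t), t*exp(-t)]
  [t^2*exp(-t) - 3*t*exp(-t), t^2*exp(-t)/2 - t*exp(-t) + exp(-t), -t^2*exp(-t)/2 + t*exp(-t)]
  [t^2*exp(-t) - 7*t*exp(-t), t^2*exp(-t)/2 - 3*t*exp(-t), -t^2*exp(-t)/2 + 3*t*exp(-t) + exp(-t)]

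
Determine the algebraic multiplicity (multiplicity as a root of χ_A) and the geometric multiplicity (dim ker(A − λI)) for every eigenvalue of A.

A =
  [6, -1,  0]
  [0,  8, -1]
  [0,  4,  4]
λ = 6: alg = 3, geom = 1

Step 1 — factor the characteristic polynomial to read off the algebraic multiplicities:
  χ_A(x) = (x - 6)^3

Step 2 — compute geometric multiplicities via the rank-nullity identity g(λ) = n − rank(A − λI):
  rank(A − (6)·I) = 2, so dim ker(A − (6)·I) = n − 2 = 1

Summary:
  λ = 6: algebraic multiplicity = 3, geometric multiplicity = 1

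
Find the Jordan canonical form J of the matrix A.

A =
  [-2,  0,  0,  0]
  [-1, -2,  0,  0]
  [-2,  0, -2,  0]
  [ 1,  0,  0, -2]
J_2(-2) ⊕ J_1(-2) ⊕ J_1(-2)

The characteristic polynomial is
  det(x·I − A) = x^4 + 8*x^3 + 24*x^2 + 32*x + 16 = (x + 2)^4

Eigenvalues and multiplicities (the geometric multiplicity of λ is n − rank(A − λI), which equals the number of Jordan blocks for λ):
  λ = -2: algebraic multiplicity = 4, geometric multiplicity = 3

Determining the block sizes for each eigenvalue:
  λ = -2: 3 blocks summing to 4 forces exactly one block of size 2 and the rest size 1 → block sizes [2, 1, 1]

Assembling the blocks gives a Jordan form
J =
  [-2,  1,  0,  0]
  [ 0, -2,  0,  0]
  [ 0,  0, -2,  0]
  [ 0,  0,  0, -2]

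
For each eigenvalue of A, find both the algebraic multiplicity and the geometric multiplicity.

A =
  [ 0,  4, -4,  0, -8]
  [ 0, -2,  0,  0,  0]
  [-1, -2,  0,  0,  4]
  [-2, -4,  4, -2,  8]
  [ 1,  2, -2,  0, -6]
λ = -2: alg = 5, geom = 4

Step 1 — factor the characteristic polynomial to read off the algebraic multiplicities:
  χ_A(x) = (x + 2)^5

Step 2 — compute geometric multiplicities via the rank-nullity identity g(λ) = n − rank(A − λI):
  rank(A − (-2)·I) = 1, so dim ker(A − (-2)·I) = n − 1 = 4

Summary:
  λ = -2: algebraic multiplicity = 5, geometric multiplicity = 4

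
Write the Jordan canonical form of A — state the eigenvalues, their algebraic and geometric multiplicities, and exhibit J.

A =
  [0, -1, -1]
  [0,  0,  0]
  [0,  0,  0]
J_2(0) ⊕ J_1(0)

The characteristic polynomial is
  det(x·I − A) = x^3

Eigenvalues and multiplicities (the geometric multiplicity of λ is n − rank(A − λI), which equals the number of Jordan blocks for λ):
  λ = 0: algebraic multiplicity = 3, geometric multiplicity = 2

Determining the block sizes for each eigenvalue:
  λ = 0: 2 blocks summing to 3 forces exactly one block of size 2 and the rest size 1 → block sizes [2, 1]

Assembling the blocks gives a Jordan form
J =
  [0, 1, 0]
  [0, 0, 0]
  [0, 0, 0]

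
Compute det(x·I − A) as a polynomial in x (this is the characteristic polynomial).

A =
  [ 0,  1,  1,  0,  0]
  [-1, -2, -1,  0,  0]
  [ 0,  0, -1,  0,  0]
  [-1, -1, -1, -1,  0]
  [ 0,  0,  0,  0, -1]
x^5 + 5*x^4 + 10*x^3 + 10*x^2 + 5*x + 1

Expanding det(x·I − A) (e.g. by cofactor expansion or by noting that A is similar to its Jordan form J, which has the same characteristic polynomial as A) gives
  χ_A(x) = x^5 + 5*x^4 + 10*x^3 + 10*x^2 + 5*x + 1
which factors as (x + 1)^5. The eigenvalues (with algebraic multiplicities) are λ = -1 with multiplicity 5.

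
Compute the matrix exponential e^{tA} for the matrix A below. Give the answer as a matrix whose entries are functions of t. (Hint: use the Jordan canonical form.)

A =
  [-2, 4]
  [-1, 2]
e^{tA} =
  [1 - 2*t, 4*t]
  [-t, 2*t + 1]

Strategy: write A = P · J · P⁻¹ where J is a Jordan canonical form, so e^{tA} = P · e^{tJ} · P⁻¹, and e^{tJ} can be computed block-by-block.

A has Jordan form
J =
  [0, 1]
  [0, 0]
(up to reordering of blocks).

Per-block formulas:
  For a 2×2 Jordan block J_2(0): exp(t · J_2(0)) = e^(0t)·(I + t·N), where N is the 2×2 nilpotent shift.

After assembling e^{tJ} and conjugating by P, we get:

e^{tA} =
  [1 - 2*t, 4*t]
  [-t, 2*t + 1]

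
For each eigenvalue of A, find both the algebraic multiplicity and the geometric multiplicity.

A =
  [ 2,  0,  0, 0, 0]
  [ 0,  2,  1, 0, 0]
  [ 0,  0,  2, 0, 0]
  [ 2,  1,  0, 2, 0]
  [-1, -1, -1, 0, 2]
λ = 2: alg = 5, geom = 2

Step 1 — factor the characteristic polynomial to read off the algebraic multiplicities:
  χ_A(x) = (x - 2)^5

Step 2 — compute geometric multiplicities via the rank-nullity identity g(λ) = n − rank(A − λI):
  rank(A − (2)·I) = 3, so dim ker(A − (2)·I) = n − 3 = 2

Summary:
  λ = 2: algebraic multiplicity = 5, geometric multiplicity = 2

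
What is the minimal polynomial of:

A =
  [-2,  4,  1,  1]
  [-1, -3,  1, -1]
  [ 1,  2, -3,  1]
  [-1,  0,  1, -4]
x^3 + 9*x^2 + 27*x + 27

The characteristic polynomial is χ_A(x) = (x + 3)^4, so the eigenvalues are known. The minimal polynomial is
  m_A(x) = Π_λ (x − λ)^{k_λ}
where k_λ is the size of the *largest* Jordan block for λ (equivalently, the smallest k with (A − λI)^k v = 0 for every generalised eigenvector v of λ).

  λ = -3: largest Jordan block has size 3, contributing (x + 3)^3

So m_A(x) = (x + 3)^3 = x^3 + 9*x^2 + 27*x + 27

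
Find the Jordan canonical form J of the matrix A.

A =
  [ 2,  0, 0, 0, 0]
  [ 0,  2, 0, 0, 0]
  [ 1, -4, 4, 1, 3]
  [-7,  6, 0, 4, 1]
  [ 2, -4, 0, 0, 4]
J_1(2) ⊕ J_1(2) ⊕ J_3(4)

The characteristic polynomial is
  det(x·I − A) = x^5 - 16*x^4 + 100*x^3 - 304*x^2 + 448*x - 256 = (x - 4)^3*(x - 2)^2

Eigenvalues and multiplicities (the geometric multiplicity of λ is n − rank(A − λI), which equals the number of Jordan blocks for λ):
  λ = 2: algebraic multiplicity = 2, geometric multiplicity = 2
  λ = 4: algebraic multiplicity = 3, geometric multiplicity = 1

Determining the block sizes for each eigenvalue:
  λ = 2: gm = am = 2, so every block has size 1 → block sizes [1, 1]
  λ = 4: one block (gm = 1), so the single block has size am = 3 → block sizes [3]

Assembling the blocks gives a Jordan form
J =
  [2, 0, 0, 0, 0]
  [0, 2, 0, 0, 0]
  [0, 0, 4, 1, 0]
  [0, 0, 0, 4, 1]
  [0, 0, 0, 0, 4]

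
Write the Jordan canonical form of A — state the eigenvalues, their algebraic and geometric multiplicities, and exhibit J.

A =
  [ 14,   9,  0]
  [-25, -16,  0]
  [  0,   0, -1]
J_2(-1) ⊕ J_1(-1)

The characteristic polynomial is
  det(x·I − A) = x^3 + 3*x^2 + 3*x + 1 = (x + 1)^3

Eigenvalues and multiplicities (the geometric multiplicity of λ is n − rank(A − λI), which equals the number of Jordan blocks for λ):
  λ = -1: algebraic multiplicity = 3, geometric multiplicity = 2

Determining the block sizes for each eigenvalue:
  λ = -1: 2 blocks summing to 3 forces exactly one block of size 2 and the rest size 1 → block sizes [2, 1]

Assembling the blocks gives a Jordan form
J =
  [-1,  1,  0]
  [ 0, -1,  0]
  [ 0,  0, -1]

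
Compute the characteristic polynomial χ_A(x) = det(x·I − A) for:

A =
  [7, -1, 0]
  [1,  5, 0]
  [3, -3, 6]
x^3 - 18*x^2 + 108*x - 216

Expanding det(x·I − A) (e.g. by cofactor expansion or by noting that A is similar to its Jordan form J, which has the same characteristic polynomial as A) gives
  χ_A(x) = x^3 - 18*x^2 + 108*x - 216
which factors as (x - 6)^3. The eigenvalues (with algebraic multiplicities) are λ = 6 with multiplicity 3.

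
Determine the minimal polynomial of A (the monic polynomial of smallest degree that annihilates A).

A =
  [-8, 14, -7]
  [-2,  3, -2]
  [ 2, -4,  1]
x^2 + 3*x + 2

The characteristic polynomial is χ_A(x) = (x + 1)^2*(x + 2), so the eigenvalues are known. The minimal polynomial is
  m_A(x) = Π_λ (x − λ)^{k_λ}
where k_λ is the size of the *largest* Jordan block for λ (equivalently, the smallest k with (A − λI)^k v = 0 for every generalised eigenvector v of λ).

  λ = -2: largest Jordan block has size 1, contributing (x + 2)
  λ = -1: largest Jordan block has size 1, contributing (x + 1)

So m_A(x) = (x + 1)*(x + 2) = x^2 + 3*x + 2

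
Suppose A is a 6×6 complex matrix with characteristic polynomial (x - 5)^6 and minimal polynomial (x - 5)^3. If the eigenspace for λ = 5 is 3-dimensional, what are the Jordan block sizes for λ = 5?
Block sizes for λ = 5: [3, 2, 1]

Step 1 — from the characteristic polynomial, algebraic multiplicity of λ = 5 is 6. From dim ker(A − (5)·I) = 3, there are exactly 3 Jordan blocks for λ = 5.
Step 2 — from the minimal polynomial, the factor (x − 5)^3 tells us the largest block for λ = 5 has size 3.
Step 3 — with total size 6, 3 blocks, and largest block 3, the block sizes (in nonincreasing order) are [3, 2, 1].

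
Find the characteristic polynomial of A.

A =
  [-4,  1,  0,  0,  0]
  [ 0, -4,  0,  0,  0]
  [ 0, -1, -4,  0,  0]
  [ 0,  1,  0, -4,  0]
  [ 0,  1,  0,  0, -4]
x^5 + 20*x^4 + 160*x^3 + 640*x^2 + 1280*x + 1024

Expanding det(x·I − A) (e.g. by cofactor expansion or by noting that A is similar to its Jordan form J, which has the same characteristic polynomial as A) gives
  χ_A(x) = x^5 + 20*x^4 + 160*x^3 + 640*x^2 + 1280*x + 1024
which factors as (x + 4)^5. The eigenvalues (with algebraic multiplicities) are λ = -4 with multiplicity 5.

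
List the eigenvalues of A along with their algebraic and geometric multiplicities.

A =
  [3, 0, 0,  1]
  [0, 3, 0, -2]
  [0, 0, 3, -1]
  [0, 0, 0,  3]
λ = 3: alg = 4, geom = 3

Step 1 — factor the characteristic polynomial to read off the algebraic multiplicities:
  χ_A(x) = (x - 3)^4

Step 2 — compute geometric multiplicities via the rank-nullity identity g(λ) = n − rank(A − λI):
  rank(A − (3)·I) = 1, so dim ker(A − (3)·I) = n − 1 = 3

Summary:
  λ = 3: algebraic multiplicity = 4, geometric multiplicity = 3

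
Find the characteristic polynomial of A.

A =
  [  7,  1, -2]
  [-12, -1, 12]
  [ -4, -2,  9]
x^3 - 15*x^2 + 75*x - 125

Expanding det(x·I − A) (e.g. by cofactor expansion or by noting that A is similar to its Jordan form J, which has the same characteristic polynomial as A) gives
  χ_A(x) = x^3 - 15*x^2 + 75*x - 125
which factors as (x - 5)^3. The eigenvalues (with algebraic multiplicities) are λ = 5 with multiplicity 3.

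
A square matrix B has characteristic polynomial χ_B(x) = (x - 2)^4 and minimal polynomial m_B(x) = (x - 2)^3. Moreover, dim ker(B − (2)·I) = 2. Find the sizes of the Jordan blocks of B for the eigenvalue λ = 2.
Block sizes for λ = 2: [3, 1]

Step 1 — from the characteristic polynomial, algebraic multiplicity of λ = 2 is 4. From dim ker(B − (2)·I) = 2, there are exactly 2 Jordan blocks for λ = 2.
Step 2 — from the minimal polynomial, the factor (x − 2)^3 tells us the largest block for λ = 2 has size 3.
Step 3 — with total size 4, 2 blocks, and largest block 3, the block sizes (in nonincreasing order) are [3, 1].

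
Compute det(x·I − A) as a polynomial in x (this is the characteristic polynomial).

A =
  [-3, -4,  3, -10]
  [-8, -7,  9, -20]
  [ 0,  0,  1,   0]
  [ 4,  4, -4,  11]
x^4 - 2*x^3 + 2*x - 1

Expanding det(x·I − A) (e.g. by cofactor expansion or by noting that A is similar to its Jordan form J, which has the same characteristic polynomial as A) gives
  χ_A(x) = x^4 - 2*x^3 + 2*x - 1
which factors as (x - 1)^3*(x + 1). The eigenvalues (with algebraic multiplicities) are λ = -1 with multiplicity 1, λ = 1 with multiplicity 3.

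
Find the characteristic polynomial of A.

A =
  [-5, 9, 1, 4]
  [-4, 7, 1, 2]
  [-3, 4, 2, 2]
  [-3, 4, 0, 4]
x^4 - 8*x^3 + 24*x^2 - 32*x + 16

Expanding det(x·I − A) (e.g. by cofactor expansion or by noting that A is similar to its Jordan form J, which has the same characteristic polynomial as A) gives
  χ_A(x) = x^4 - 8*x^3 + 24*x^2 - 32*x + 16
which factors as (x - 2)^4. The eigenvalues (with algebraic multiplicities) are λ = 2 with multiplicity 4.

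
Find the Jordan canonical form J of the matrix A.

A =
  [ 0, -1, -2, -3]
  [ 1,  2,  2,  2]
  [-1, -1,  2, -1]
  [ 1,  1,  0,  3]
J_1(1) ⊕ J_2(2) ⊕ J_1(2)

The characteristic polynomial is
  det(x·I − A) = x^4 - 7*x^3 + 18*x^2 - 20*x + 8 = (x - 2)^3*(x - 1)

Eigenvalues and multiplicities (the geometric multiplicity of λ is n − rank(A − λI), which equals the number of Jordan blocks for λ):
  λ = 1: algebraic multiplicity = 1, geometric multiplicity = 1
  λ = 2: algebraic multiplicity = 3, geometric multiplicity = 2

Determining the block sizes for each eigenvalue:
  λ = 1: one block (gm = 1), so the single block has size am = 1 → block sizes [1]
  λ = 2: 2 blocks summing to 3 forces exactly one block of size 2 and the rest size 1 → block sizes [2, 1]

Assembling the blocks gives a Jordan form
J =
  [1, 0, 0, 0]
  [0, 2, 1, 0]
  [0, 0, 2, 0]
  [0, 0, 0, 2]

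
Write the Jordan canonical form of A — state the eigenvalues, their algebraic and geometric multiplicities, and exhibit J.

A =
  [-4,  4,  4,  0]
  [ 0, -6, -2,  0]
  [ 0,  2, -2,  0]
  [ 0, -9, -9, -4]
J_2(-4) ⊕ J_1(-4) ⊕ J_1(-4)

The characteristic polynomial is
  det(x·I − A) = x^4 + 16*x^3 + 96*x^2 + 256*x + 256 = (x + 4)^4

Eigenvalues and multiplicities (the geometric multiplicity of λ is n − rank(A − λI), which equals the number of Jordan blocks for λ):
  λ = -4: algebraic multiplicity = 4, geometric multiplicity = 3

Determining the block sizes for each eigenvalue:
  λ = -4: 3 blocks summing to 4 forces exactly one block of size 2 and the rest size 1 → block sizes [2, 1, 1]

Assembling the blocks gives a Jordan form
J =
  [-4,  1,  0,  0]
  [ 0, -4,  0,  0]
  [ 0,  0, -4,  0]
  [ 0,  0,  0, -4]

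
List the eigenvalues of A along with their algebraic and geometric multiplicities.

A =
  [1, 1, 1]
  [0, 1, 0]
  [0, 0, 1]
λ = 1: alg = 3, geom = 2

Step 1 — factor the characteristic polynomial to read off the algebraic multiplicities:
  χ_A(x) = (x - 1)^3

Step 2 — compute geometric multiplicities via the rank-nullity identity g(λ) = n − rank(A − λI):
  rank(A − (1)·I) = 1, so dim ker(A − (1)·I) = n − 1 = 2

Summary:
  λ = 1: algebraic multiplicity = 3, geometric multiplicity = 2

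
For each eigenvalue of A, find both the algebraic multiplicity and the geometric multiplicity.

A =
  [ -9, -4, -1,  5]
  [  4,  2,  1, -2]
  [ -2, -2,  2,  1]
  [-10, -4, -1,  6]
λ = -2: alg = 1, geom = 1; λ = 1: alg = 3, geom = 2

Step 1 — factor the characteristic polynomial to read off the algebraic multiplicities:
  χ_A(x) = (x - 1)^3*(x + 2)

Step 2 — compute geometric multiplicities via the rank-nullity identity g(λ) = n − rank(A − λI):
  rank(A − (-2)·I) = 3, so dim ker(A − (-2)·I) = n − 3 = 1
  rank(A − (1)·I) = 2, so dim ker(A − (1)·I) = n − 2 = 2

Summary:
  λ = -2: algebraic multiplicity = 1, geometric multiplicity = 1
  λ = 1: algebraic multiplicity = 3, geometric multiplicity = 2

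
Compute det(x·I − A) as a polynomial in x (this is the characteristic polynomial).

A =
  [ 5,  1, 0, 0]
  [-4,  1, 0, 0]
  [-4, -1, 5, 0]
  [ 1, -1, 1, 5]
x^4 - 16*x^3 + 94*x^2 - 240*x + 225

Expanding det(x·I − A) (e.g. by cofactor expansion or by noting that A is similar to its Jordan form J, which has the same characteristic polynomial as A) gives
  χ_A(x) = x^4 - 16*x^3 + 94*x^2 - 240*x + 225
which factors as (x - 5)^2*(x - 3)^2. The eigenvalues (with algebraic multiplicities) are λ = 3 with multiplicity 2, λ = 5 with multiplicity 2.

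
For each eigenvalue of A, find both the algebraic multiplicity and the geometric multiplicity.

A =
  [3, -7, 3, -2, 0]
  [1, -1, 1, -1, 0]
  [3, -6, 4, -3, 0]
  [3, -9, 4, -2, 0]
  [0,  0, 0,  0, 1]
λ = 1: alg = 5, geom = 3

Step 1 — factor the characteristic polynomial to read off the algebraic multiplicities:
  χ_A(x) = (x - 1)^5

Step 2 — compute geometric multiplicities via the rank-nullity identity g(λ) = n − rank(A − λI):
  rank(A − (1)·I) = 2, so dim ker(A − (1)·I) = n − 2 = 3

Summary:
  λ = 1: algebraic multiplicity = 5, geometric multiplicity = 3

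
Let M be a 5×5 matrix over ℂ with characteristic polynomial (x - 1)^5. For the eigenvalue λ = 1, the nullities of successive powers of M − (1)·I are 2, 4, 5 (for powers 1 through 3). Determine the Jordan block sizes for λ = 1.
Block sizes for λ = 1: [3, 2]

From the dimensions of kernels of powers, the number of Jordan blocks of size at least j is d_j − d_{j−1} where d_j = dim ker(N^j) (with d_0 = 0). Computing the differences gives [2, 2, 1].
The number of blocks of size exactly k is (#blocks of size ≥ k) − (#blocks of size ≥ k + 1), so the partition is: 1 block(s) of size 2, 1 block(s) of size 3.
In nonincreasing order the block sizes are [3, 2].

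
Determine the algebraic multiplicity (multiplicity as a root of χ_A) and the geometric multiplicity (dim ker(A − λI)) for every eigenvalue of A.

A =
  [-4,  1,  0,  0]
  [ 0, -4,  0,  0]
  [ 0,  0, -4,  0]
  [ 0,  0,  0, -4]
λ = -4: alg = 4, geom = 3

Step 1 — factor the characteristic polynomial to read off the algebraic multiplicities:
  χ_A(x) = (x + 4)^4

Step 2 — compute geometric multiplicities via the rank-nullity identity g(λ) = n − rank(A − λI):
  rank(A − (-4)·I) = 1, so dim ker(A − (-4)·I) = n − 1 = 3

Summary:
  λ = -4: algebraic multiplicity = 4, geometric multiplicity = 3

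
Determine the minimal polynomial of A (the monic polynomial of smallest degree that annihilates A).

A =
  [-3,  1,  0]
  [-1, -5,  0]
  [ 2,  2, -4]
x^2 + 8*x + 16

The characteristic polynomial is χ_A(x) = (x + 4)^3, so the eigenvalues are known. The minimal polynomial is
  m_A(x) = Π_λ (x − λ)^{k_λ}
where k_λ is the size of the *largest* Jordan block for λ (equivalently, the smallest k with (A − λI)^k v = 0 for every generalised eigenvector v of λ).

  λ = -4: largest Jordan block has size 2, contributing (x + 4)^2

So m_A(x) = (x + 4)^2 = x^2 + 8*x + 16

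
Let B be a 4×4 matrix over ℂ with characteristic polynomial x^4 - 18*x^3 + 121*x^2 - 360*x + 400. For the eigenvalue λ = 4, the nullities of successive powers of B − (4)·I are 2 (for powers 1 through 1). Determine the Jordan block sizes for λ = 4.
Block sizes for λ = 4: [1, 1]

From the dimensions of kernels of powers, the number of Jordan blocks of size at least j is d_j − d_{j−1} where d_j = dim ker(N^j) (with d_0 = 0). Computing the differences gives [2].
The number of blocks of size exactly k is (#blocks of size ≥ k) − (#blocks of size ≥ k + 1), so the partition is: 2 block(s) of size 1.
In nonincreasing order the block sizes are [1, 1].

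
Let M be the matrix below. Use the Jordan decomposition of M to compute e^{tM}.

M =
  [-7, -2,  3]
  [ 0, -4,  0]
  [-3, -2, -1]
e^{tM} =
  [-3*t*exp(-4*t) + exp(-4*t), -2*t*exp(-4*t), 3*t*exp(-4*t)]
  [0, exp(-4*t), 0]
  [-3*t*exp(-4*t), -2*t*exp(-4*t), 3*t*exp(-4*t) + exp(-4*t)]

Strategy: write M = P · J · P⁻¹ where J is a Jordan canonical form, so e^{tM} = P · e^{tJ} · P⁻¹, and e^{tJ} can be computed block-by-block.

M has Jordan form
J =
  [-4,  1,  0]
  [ 0, -4,  0]
  [ 0,  0, -4]
(up to reordering of blocks).

Per-block formulas:
  For a 2×2 Jordan block J_2(-4): exp(t · J_2(-4)) = e^(-4t)·(I + t·N), where N is the 2×2 nilpotent shift.
  For a 1×1 block at λ = -4: exp(t · [-4]) = [e^(-4t)].

After assembling e^{tJ} and conjugating by P, we get:

e^{tM} =
  [-3*t*exp(-4*t) + exp(-4*t), -2*t*exp(-4*t), 3*t*exp(-4*t)]
  [0, exp(-4*t), 0]
  [-3*t*exp(-4*t), -2*t*exp(-4*t), 3*t*exp(-4*t) + exp(-4*t)]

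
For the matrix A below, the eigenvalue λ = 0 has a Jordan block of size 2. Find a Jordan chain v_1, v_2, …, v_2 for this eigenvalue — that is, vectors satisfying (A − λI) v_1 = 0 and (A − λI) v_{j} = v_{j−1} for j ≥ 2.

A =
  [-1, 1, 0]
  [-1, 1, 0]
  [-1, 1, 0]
A Jordan chain for λ = 0 of length 2:
v_1 = (-1, -1, -1)ᵀ
v_2 = (1, 0, 0)ᵀ

Let N = A − (0)·I. We want v_2 with N^2 v_2 = 0 but N^1 v_2 ≠ 0; then v_{j-1} := N · v_j for j = 2, …, 2.

Pick v_2 = (1, 0, 0)ᵀ.
Then v_1 = N · v_2 = (-1, -1, -1)ᵀ.

Sanity check: (A − (0)·I) v_1 = (0, 0, 0)ᵀ = 0. ✓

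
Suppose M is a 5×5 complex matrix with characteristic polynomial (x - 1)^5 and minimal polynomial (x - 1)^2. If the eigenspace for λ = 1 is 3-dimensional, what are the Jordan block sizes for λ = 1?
Block sizes for λ = 1: [2, 2, 1]

Step 1 — from the characteristic polynomial, algebraic multiplicity of λ = 1 is 5. From dim ker(M − (1)·I) = 3, there are exactly 3 Jordan blocks for λ = 1.
Step 2 — from the minimal polynomial, the factor (x − 1)^2 tells us the largest block for λ = 1 has size 2.
Step 3 — with total size 5, 3 blocks, and largest block 2, the block sizes (in nonincreasing order) are [2, 2, 1].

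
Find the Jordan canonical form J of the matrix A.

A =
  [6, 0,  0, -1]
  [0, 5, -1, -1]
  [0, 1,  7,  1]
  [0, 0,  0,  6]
J_2(6) ⊕ J_2(6)

The characteristic polynomial is
  det(x·I − A) = x^4 - 24*x^3 + 216*x^2 - 864*x + 1296 = (x - 6)^4

Eigenvalues and multiplicities (the geometric multiplicity of λ is n − rank(A − λI), which equals the number of Jordan blocks for λ):
  λ = 6: algebraic multiplicity = 4, geometric multiplicity = 2

Determining the block sizes for each eigenvalue:
  λ = 6: with am = 4 and gm = 2, the partition is not yet determined (e.g. several partitions of 4 into 2 parts exist). Let N = A − (6)·I. Computing rank(N^1) = 2, rank(N^2) = 0; the number of blocks of size ≥ j is rank(N^{j−1}) − rank(N^j), giving [2, 2]. So we have 2 block(s) of size 2 → block sizes [2, 2]

Assembling the blocks gives a Jordan form
J =
  [6, 1, 0, 0]
  [0, 6, 0, 0]
  [0, 0, 6, 1]
  [0, 0, 0, 6]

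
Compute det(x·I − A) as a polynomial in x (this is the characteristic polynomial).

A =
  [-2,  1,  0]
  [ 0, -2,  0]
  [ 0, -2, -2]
x^3 + 6*x^2 + 12*x + 8

Expanding det(x·I − A) (e.g. by cofactor expansion or by noting that A is similar to its Jordan form J, which has the same characteristic polynomial as A) gives
  χ_A(x) = x^3 + 6*x^2 + 12*x + 8
which factors as (x + 2)^3. The eigenvalues (with algebraic multiplicities) are λ = -2 with multiplicity 3.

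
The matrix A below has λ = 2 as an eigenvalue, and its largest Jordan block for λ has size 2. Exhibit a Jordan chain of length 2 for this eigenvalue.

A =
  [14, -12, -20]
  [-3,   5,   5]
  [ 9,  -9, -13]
A Jordan chain for λ = 2 of length 2:
v_1 = (12, -3, 9)ᵀ
v_2 = (1, 0, 0)ᵀ

Let N = A − (2)·I. We want v_2 with N^2 v_2 = 0 but N^1 v_2 ≠ 0; then v_{j-1} := N · v_j for j = 2, …, 2.

Pick v_2 = (1, 0, 0)ᵀ.
Then v_1 = N · v_2 = (12, -3, 9)ᵀ.

Sanity check: (A − (2)·I) v_1 = (0, 0, 0)ᵀ = 0. ✓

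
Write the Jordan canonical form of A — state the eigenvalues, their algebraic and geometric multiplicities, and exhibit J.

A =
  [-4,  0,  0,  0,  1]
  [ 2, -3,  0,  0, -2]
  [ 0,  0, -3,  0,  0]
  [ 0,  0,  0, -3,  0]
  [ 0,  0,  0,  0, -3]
J_1(-4) ⊕ J_1(-3) ⊕ J_1(-3) ⊕ J_1(-3) ⊕ J_1(-3)

The characteristic polynomial is
  det(x·I − A) = x^5 + 16*x^4 + 102*x^3 + 324*x^2 + 513*x + 324 = (x + 3)^4*(x + 4)

Eigenvalues and multiplicities (the geometric multiplicity of λ is n − rank(A − λI), which equals the number of Jordan blocks for λ):
  λ = -4: algebraic multiplicity = 1, geometric multiplicity = 1
  λ = -3: algebraic multiplicity = 4, geometric multiplicity = 4

Determining the block sizes for each eigenvalue:
  λ = -4: one block (gm = 1), so the single block has size am = 1 → block sizes [1]
  λ = -3: gm = am = 4, so every block has size 1 → block sizes [1, 1, 1, 1]

Assembling the blocks gives a Jordan form
J =
  [-4,  0,  0,  0,  0]
  [ 0, -3,  0,  0,  0]
  [ 0,  0, -3,  0,  0]
  [ 0,  0,  0, -3,  0]
  [ 0,  0,  0,  0, -3]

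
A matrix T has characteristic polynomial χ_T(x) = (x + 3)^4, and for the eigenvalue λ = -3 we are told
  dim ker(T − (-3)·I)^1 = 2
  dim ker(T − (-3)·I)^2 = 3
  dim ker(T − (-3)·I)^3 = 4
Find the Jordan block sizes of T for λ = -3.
Block sizes for λ = -3: [3, 1]

From the dimensions of kernels of powers, the number of Jordan blocks of size at least j is d_j − d_{j−1} where d_j = dim ker(N^j) (with d_0 = 0). Computing the differences gives [2, 1, 1].
The number of blocks of size exactly k is (#blocks of size ≥ k) − (#blocks of size ≥ k + 1), so the partition is: 1 block(s) of size 1, 1 block(s) of size 3.
In nonincreasing order the block sizes are [3, 1].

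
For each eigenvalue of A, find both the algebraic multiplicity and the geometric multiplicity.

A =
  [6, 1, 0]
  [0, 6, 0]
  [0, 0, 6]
λ = 6: alg = 3, geom = 2

Step 1 — factor the characteristic polynomial to read off the algebraic multiplicities:
  χ_A(x) = (x - 6)^3

Step 2 — compute geometric multiplicities via the rank-nullity identity g(λ) = n − rank(A − λI):
  rank(A − (6)·I) = 1, so dim ker(A − (6)·I) = n − 1 = 2

Summary:
  λ = 6: algebraic multiplicity = 3, geometric multiplicity = 2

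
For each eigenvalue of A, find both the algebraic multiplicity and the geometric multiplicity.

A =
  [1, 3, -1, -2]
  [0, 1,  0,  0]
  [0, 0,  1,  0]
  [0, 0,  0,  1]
λ = 1: alg = 4, geom = 3

Step 1 — factor the characteristic polynomial to read off the algebraic multiplicities:
  χ_A(x) = (x - 1)^4

Step 2 — compute geometric multiplicities via the rank-nullity identity g(λ) = n − rank(A − λI):
  rank(A − (1)·I) = 1, so dim ker(A − (1)·I) = n − 1 = 3

Summary:
  λ = 1: algebraic multiplicity = 4, geometric multiplicity = 3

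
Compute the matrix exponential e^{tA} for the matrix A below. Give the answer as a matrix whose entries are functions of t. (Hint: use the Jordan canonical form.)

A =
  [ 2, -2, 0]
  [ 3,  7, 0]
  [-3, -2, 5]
e^{tA} =
  [-2*exp(5*t) + 3*exp(4*t), -2*exp(5*t) + 2*exp(4*t), 0]
  [3*exp(5*t) - 3*exp(4*t), 3*exp(5*t) - 2*exp(4*t), 0]
  [-3*exp(5*t) + 3*exp(4*t), -2*exp(5*t) + 2*exp(4*t), exp(5*t)]

Strategy: write A = P · J · P⁻¹ where J is a Jordan canonical form, so e^{tA} = P · e^{tJ} · P⁻¹, and e^{tJ} can be computed block-by-block.

A has Jordan form
J =
  [4, 0, 0]
  [0, 5, 0]
  [0, 0, 5]
(up to reordering of blocks).

Per-block formulas:
  For a 1×1 block at λ = 5: exp(t · [5]) = [e^(5t)].
  For a 1×1 block at λ = 4: exp(t · [4]) = [e^(4t)].

After assembling e^{tJ} and conjugating by P, we get:

e^{tA} =
  [-2*exp(5*t) + 3*exp(4*t), -2*exp(5*t) + 2*exp(4*t), 0]
  [3*exp(5*t) - 3*exp(4*t), 3*exp(5*t) - 2*exp(4*t), 0]
  [-3*exp(5*t) + 3*exp(4*t), -2*exp(5*t) + 2*exp(4*t), exp(5*t)]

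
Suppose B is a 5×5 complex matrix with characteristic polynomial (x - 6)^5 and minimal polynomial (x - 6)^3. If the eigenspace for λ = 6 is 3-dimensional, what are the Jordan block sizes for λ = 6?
Block sizes for λ = 6: [3, 1, 1]

Step 1 — from the characteristic polynomial, algebraic multiplicity of λ = 6 is 5. From dim ker(B − (6)·I) = 3, there are exactly 3 Jordan blocks for λ = 6.
Step 2 — from the minimal polynomial, the factor (x − 6)^3 tells us the largest block for λ = 6 has size 3.
Step 3 — with total size 5, 3 blocks, and largest block 3, the block sizes (in nonincreasing order) are [3, 1, 1].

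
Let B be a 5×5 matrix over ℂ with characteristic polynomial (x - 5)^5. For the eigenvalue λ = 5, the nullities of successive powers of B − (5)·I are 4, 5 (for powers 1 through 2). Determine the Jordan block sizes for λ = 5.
Block sizes for λ = 5: [2, 1, 1, 1]

From the dimensions of kernels of powers, the number of Jordan blocks of size at least j is d_j − d_{j−1} where d_j = dim ker(N^j) (with d_0 = 0). Computing the differences gives [4, 1].
The number of blocks of size exactly k is (#blocks of size ≥ k) − (#blocks of size ≥ k + 1), so the partition is: 3 block(s) of size 1, 1 block(s) of size 2.
In nonincreasing order the block sizes are [2, 1, 1, 1].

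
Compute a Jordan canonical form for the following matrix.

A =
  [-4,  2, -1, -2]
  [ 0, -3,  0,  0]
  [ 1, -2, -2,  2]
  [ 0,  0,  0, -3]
J_2(-3) ⊕ J_1(-3) ⊕ J_1(-3)

The characteristic polynomial is
  det(x·I − A) = x^4 + 12*x^3 + 54*x^2 + 108*x + 81 = (x + 3)^4

Eigenvalues and multiplicities (the geometric multiplicity of λ is n − rank(A − λI), which equals the number of Jordan blocks for λ):
  λ = -3: algebraic multiplicity = 4, geometric multiplicity = 3

Determining the block sizes for each eigenvalue:
  λ = -3: 3 blocks summing to 4 forces exactly one block of size 2 and the rest size 1 → block sizes [2, 1, 1]

Assembling the blocks gives a Jordan form
J =
  [-3,  1,  0,  0]
  [ 0, -3,  0,  0]
  [ 0,  0, -3,  0]
  [ 0,  0,  0, -3]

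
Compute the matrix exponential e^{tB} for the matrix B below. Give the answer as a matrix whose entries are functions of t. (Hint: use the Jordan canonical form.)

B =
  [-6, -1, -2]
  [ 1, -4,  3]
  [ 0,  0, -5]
e^{tB} =
  [-t*exp(-5*t) + exp(-5*t), -t*exp(-5*t), -t^2*exp(-5*t)/2 - 2*t*exp(-5*t)]
  [t*exp(-5*t), t*exp(-5*t) + exp(-5*t), t^2*exp(-5*t)/2 + 3*t*exp(-5*t)]
  [0, 0, exp(-5*t)]

Strategy: write B = P · J · P⁻¹ where J is a Jordan canonical form, so e^{tB} = P · e^{tJ} · P⁻¹, and e^{tJ} can be computed block-by-block.

B has Jordan form
J =
  [-5,  1,  0]
  [ 0, -5,  1]
  [ 0,  0, -5]
(up to reordering of blocks).

Per-block formulas:
  For a 3×3 Jordan block J_3(-5): exp(t · J_3(-5)) = e^(-5t)·(I + t·N + (t^2/2)·N^2), where N is the 3×3 nilpotent shift.

After assembling e^{tJ} and conjugating by P, we get:

e^{tB} =
  [-t*exp(-5*t) + exp(-5*t), -t*exp(-5*t), -t^2*exp(-5*t)/2 - 2*t*exp(-5*t)]
  [t*exp(-5*t), t*exp(-5*t) + exp(-5*t), t^2*exp(-5*t)/2 + 3*t*exp(-5*t)]
  [0, 0, exp(-5*t)]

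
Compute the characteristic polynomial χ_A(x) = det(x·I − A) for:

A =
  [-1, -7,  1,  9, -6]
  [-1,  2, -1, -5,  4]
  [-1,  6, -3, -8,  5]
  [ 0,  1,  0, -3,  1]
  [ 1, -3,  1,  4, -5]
x^5 + 10*x^4 + 40*x^3 + 80*x^2 + 80*x + 32

Expanding det(x·I − A) (e.g. by cofactor expansion or by noting that A is similar to its Jordan form J, which has the same characteristic polynomial as A) gives
  χ_A(x) = x^5 + 10*x^4 + 40*x^3 + 80*x^2 + 80*x + 32
which factors as (x + 2)^5. The eigenvalues (with algebraic multiplicities) are λ = -2 with multiplicity 5.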